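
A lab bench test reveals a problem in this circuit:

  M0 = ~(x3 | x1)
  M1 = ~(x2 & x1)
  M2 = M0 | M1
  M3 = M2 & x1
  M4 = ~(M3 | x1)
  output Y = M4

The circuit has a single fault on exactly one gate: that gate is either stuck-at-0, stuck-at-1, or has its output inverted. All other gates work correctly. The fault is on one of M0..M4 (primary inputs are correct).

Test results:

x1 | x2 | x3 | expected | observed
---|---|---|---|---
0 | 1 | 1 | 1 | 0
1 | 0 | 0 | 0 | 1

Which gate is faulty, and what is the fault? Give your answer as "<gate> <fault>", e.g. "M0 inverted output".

M4 inverted output

Fault-free values for test 1 (x1=0, x2=1, x3=1): M0=0, M1=1, M2=1, M3=0, M4=1, giving Y=1. Observed 0.
Test 1: faults giving observed 0 are {M3 stuck-at-1, M3 inverted output, M4 stuck-at-0, M4 inverted output}.
Test 2 (x1=1, x2=0, x3=0): fault-free M0=0, M1=1, M2=1, M3=1, M4=0 → 0; observed 1. Eliminates M3 stuck-at-1, M3 inverted output, M4 stuck-at-0.
Only M4 inverted output is consistent with every test.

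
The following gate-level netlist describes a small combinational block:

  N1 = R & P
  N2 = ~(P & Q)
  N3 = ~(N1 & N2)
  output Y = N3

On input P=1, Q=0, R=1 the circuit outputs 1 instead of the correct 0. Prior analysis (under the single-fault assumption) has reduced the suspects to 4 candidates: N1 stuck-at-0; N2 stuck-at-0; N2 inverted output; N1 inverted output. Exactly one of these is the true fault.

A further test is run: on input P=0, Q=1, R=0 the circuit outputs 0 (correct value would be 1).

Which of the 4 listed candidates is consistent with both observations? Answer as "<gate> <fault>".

N1 inverted output

Evaluate each candidate on input P=0, Q=1, R=0:
  N1 stuck-at-0: N1=0 [stuck-at-0], N2=1, N3=1 → 1 — eliminated
  N2 stuck-at-0: N1=0, N2=0 [stuck-at-0], N3=1 → 1 — eliminated
  N2 inverted output: N1=0, N2=0 [inverted output], N3=1 → 1 — eliminated
  N1 inverted output: N1=1 [inverted output], N2=1, N3=0 → 0 — matches
Only N1 inverted output reproduces the observed 0.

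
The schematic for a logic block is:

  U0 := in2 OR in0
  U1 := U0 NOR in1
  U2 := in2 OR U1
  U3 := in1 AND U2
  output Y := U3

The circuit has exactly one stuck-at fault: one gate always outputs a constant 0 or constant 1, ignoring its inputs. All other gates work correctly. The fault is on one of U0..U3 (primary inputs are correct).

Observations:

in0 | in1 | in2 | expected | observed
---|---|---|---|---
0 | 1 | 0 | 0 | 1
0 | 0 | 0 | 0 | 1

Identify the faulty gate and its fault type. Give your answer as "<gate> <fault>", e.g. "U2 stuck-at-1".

U3 stuck-at-1

Fault-free values for test 1 (in0=0, in1=1, in2=0): U0=0, U1=0, U2=0, U3=0, giving Y=0. Observed 1.
Test 1: faults giving observed 1 are {U1 stuck-at-1, U2 stuck-at-1, U3 stuck-at-1}.
Test 2 (in0=0, in1=0, in2=0): fault-free U0=0, U1=1, U2=1, U3=0 → 0; observed 1. Eliminates U1 stuck-at-1, U2 stuck-at-1.
Only U3 stuck-at-1 is consistent with every test.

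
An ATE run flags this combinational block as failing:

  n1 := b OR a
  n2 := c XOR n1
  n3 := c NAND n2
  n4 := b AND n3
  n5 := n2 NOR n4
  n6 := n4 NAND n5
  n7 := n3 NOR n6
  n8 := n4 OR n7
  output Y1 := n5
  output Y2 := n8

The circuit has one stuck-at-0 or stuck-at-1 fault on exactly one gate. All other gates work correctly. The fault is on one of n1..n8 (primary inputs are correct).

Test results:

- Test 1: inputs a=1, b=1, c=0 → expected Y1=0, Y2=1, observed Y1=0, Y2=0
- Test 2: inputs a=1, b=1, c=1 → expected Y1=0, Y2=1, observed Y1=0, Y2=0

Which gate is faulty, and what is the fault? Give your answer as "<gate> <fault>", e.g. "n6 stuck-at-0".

Fault-free values for test 1 (a=1, b=1, c=0): n1=1, n2=1, n3=1, n4=1, n5=0, n6=1, n7=0, n8=1, giving Y1=0, Y2=1. Observed Y1=0, Y2=0.
Test 1: faults giving observed Y1=0, Y2=0 are {n3 stuck-at-0, n4 stuck-at-0, n8 stuck-at-0}.
Test 2 (a=1, b=1, c=1): fault-free n1=1, n2=0, n3=1, n4=1, n5=0, n6=1, n7=0, n8=1 → Y1=0, Y2=1; observed Y1=0, Y2=0. Eliminates n3 stuck-at-0, n4 stuck-at-0.
Only n8 stuck-at-0 is consistent with every test.

n8 stuck-at-0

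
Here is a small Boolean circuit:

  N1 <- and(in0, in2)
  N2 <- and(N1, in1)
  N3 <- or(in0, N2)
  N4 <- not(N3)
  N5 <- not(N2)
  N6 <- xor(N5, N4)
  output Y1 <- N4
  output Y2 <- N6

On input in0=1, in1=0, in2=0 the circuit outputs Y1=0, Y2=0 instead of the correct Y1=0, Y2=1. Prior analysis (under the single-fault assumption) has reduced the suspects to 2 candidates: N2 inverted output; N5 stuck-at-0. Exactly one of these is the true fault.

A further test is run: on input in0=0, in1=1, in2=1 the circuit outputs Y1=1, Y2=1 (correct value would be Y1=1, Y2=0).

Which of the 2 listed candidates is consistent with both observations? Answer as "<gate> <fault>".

Evaluate each candidate on input in0=0, in1=1, in2=1:
  N2 inverted output: N1=0, N2=1 [inverted output], N3=1, N4=0, N5=0, N6=0 → Y1=0, Y2=0 — eliminated
  N5 stuck-at-0: N1=0, N2=0, N3=0, N4=1, N5=0 [stuck-at-0], N6=1 → Y1=1, Y2=1 — matches
Only N5 stuck-at-0 reproduces the observed Y1=1, Y2=1.

N5 stuck-at-0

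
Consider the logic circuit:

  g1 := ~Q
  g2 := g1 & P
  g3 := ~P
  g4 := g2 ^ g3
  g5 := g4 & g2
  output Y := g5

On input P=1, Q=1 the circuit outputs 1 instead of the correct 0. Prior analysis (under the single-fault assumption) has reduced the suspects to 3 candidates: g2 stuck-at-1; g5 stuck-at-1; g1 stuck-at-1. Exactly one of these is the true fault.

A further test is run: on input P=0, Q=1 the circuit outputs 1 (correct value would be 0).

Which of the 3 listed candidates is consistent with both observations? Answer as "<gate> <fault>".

Evaluate each candidate on input P=0, Q=1:
  g2 stuck-at-1: g1=0, g2=1 [stuck-at-1], g3=1, g4=0, g5=0 → 0 — eliminated
  g5 stuck-at-1: g1=0, g2=0, g3=1, g4=1, g5=1 [stuck-at-1] → 1 — matches
  g1 stuck-at-1: g1=1 [stuck-at-1], g2=0, g3=1, g4=1, g5=0 → 0 — eliminated
Only g5 stuck-at-1 reproduces the observed 1.

g5 stuck-at-1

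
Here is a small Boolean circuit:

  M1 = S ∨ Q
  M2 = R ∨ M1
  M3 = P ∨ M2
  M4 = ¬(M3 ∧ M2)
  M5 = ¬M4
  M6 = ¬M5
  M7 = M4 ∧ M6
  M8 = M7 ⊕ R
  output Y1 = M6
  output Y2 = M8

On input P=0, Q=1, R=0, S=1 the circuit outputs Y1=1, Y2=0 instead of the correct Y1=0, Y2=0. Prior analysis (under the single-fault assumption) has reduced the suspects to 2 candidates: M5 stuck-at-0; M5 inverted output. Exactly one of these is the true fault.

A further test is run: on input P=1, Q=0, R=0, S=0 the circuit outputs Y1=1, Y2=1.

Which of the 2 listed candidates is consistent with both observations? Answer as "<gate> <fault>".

M5 stuck-at-0

Evaluate each candidate on input P=1, Q=0, R=0, S=0:
  M5 stuck-at-0: M1=0, M2=0, M3=1, M4=1, M5=0 [stuck-at-0], M6=1, M7=1, M8=1 → Y1=1, Y2=1 — matches
  M5 inverted output: M1=0, M2=0, M3=1, M4=1, M5=1 [inverted output], M6=0, M7=0, M8=0 → Y1=0, Y2=0 — eliminated
Only M5 stuck-at-0 reproduces the observed Y1=1, Y2=1.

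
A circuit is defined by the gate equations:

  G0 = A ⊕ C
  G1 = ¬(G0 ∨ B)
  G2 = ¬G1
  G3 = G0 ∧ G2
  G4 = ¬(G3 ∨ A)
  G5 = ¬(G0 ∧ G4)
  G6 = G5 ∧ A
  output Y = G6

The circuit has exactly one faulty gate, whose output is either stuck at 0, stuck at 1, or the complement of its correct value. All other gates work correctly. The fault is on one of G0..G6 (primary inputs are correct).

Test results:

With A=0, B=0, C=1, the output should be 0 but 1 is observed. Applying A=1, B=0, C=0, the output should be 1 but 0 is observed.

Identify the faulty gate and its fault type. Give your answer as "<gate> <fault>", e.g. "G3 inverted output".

Fault-free values for test 1 (A=0, B=0, C=1): G0=1, G1=0, G2=1, G3=1, G4=0, G5=1, G6=0, giving Y=0. Observed 1.
Test 1: faults giving observed 1 are {G6 stuck-at-1, G6 inverted output}.
Test 2 (A=1, B=0, C=0): fault-free G0=1, G1=0, G2=1, G3=1, G4=0, G5=1, G6=1 → 1; observed 0. Eliminates G6 stuck-at-1.
Only G6 inverted output is consistent with every test.

G6 inverted output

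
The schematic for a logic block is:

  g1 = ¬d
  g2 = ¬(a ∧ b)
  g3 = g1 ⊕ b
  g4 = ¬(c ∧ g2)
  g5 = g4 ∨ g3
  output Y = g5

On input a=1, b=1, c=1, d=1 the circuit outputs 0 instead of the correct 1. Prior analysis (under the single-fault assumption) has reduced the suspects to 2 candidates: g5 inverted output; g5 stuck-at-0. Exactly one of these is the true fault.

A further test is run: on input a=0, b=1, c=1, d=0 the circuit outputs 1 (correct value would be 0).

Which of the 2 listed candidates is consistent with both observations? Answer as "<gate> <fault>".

g5 inverted output

Evaluate each candidate on input a=0, b=1, c=1, d=0:
  g5 inverted output: g1=1, g2=1, g3=0, g4=0, g5=1 [inverted output] → 1 — matches
  g5 stuck-at-0: g1=1, g2=1, g3=0, g4=0, g5=0 [stuck-at-0] → 0 — eliminated
Only g5 inverted output reproduces the observed 1.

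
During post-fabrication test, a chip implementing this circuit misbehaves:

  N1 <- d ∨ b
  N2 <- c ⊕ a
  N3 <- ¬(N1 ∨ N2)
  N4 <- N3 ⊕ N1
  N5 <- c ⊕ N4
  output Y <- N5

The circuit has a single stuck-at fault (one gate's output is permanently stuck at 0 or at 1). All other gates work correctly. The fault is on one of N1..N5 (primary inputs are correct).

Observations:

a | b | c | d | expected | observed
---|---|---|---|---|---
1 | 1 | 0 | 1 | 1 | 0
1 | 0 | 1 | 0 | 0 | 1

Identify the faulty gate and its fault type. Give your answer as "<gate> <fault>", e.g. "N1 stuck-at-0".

Fault-free values for test 1 (a=1, b=1, c=0, d=1): N1=1, N2=1, N3=0, N4=1, N5=1, giving Y=1. Observed 0.
Test 1: faults giving observed 0 are {N1 stuck-at-0, N3 stuck-at-1, N4 stuck-at-0, N5 stuck-at-0}.
Test 2 (a=1, b=0, c=1, d=0): fault-free N1=0, N2=0, N3=1, N4=1, N5=0 → 0; observed 1. Eliminates N1 stuck-at-0, N3 stuck-at-1, N5 stuck-at-0.
Only N4 stuck-at-0 is consistent with every test.

N4 stuck-at-0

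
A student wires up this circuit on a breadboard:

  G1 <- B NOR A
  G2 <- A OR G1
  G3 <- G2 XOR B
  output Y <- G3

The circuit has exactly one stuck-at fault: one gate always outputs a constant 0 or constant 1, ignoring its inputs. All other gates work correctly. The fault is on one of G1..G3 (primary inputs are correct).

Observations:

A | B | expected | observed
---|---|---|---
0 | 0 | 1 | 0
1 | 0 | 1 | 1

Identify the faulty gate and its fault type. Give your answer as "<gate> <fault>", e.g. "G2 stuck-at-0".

Fault-free values for test 1 (A=0, B=0): G1=1, G2=1, G3=1, giving Y=1. Observed 0.
Test 1: faults giving observed 0 are {G1 stuck-at-0, G2 stuck-at-0, G3 stuck-at-0}.
Test 2 (A=1, B=0): fault-free G1=0, G2=1, G3=1 → 1; observed 1. Eliminates G2 stuck-at-0, G3 stuck-at-0.
Only G1 stuck-at-0 is consistent with every test.

G1 stuck-at-0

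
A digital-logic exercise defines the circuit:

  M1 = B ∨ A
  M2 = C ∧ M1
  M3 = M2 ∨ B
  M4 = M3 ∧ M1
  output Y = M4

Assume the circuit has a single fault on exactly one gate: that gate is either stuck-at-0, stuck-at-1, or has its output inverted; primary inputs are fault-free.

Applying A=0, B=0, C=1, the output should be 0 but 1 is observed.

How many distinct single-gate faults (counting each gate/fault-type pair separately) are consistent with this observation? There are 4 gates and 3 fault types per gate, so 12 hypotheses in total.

4

Fault-free: M1=0, M2=0, M3=0, M4=0 → 0. Observed 1.
  M1 stuck-at-0: output 0 ✗
  M1 stuck-at-1: output 1 ✓
  M1 inverted output: output 1 ✓
  M2 stuck-at-0: output 0 ✗
  M2 stuck-at-1: output 0 ✗
  M2 inverted output: output 0 ✗
  M3 stuck-at-0: output 0 ✗
  M3 stuck-at-1: output 0 ✗
  M3 inverted output: output 0 ✗
  M4 stuck-at-0: output 0 ✗
  M4 stuck-at-1: output 1 ✓
  M4 inverted output: output 1 ✓
Consistent faults: {M1 stuck-at-1, M1 inverted output, M4 stuck-at-1, M4 inverted output} — 4 in all.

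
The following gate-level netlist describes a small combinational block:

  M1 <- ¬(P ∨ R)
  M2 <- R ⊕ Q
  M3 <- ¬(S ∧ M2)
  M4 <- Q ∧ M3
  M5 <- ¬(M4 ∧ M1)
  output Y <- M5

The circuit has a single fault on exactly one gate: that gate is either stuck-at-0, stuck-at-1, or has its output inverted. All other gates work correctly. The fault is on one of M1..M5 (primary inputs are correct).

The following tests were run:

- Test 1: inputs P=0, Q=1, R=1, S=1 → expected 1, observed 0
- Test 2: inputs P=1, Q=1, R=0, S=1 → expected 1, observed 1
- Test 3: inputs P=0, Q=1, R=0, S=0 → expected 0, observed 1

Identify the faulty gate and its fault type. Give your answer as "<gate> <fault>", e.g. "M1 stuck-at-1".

Fault-free values for test 1 (P=0, Q=1, R=1, S=1): M1=0, M2=0, M3=1, M4=1, M5=1, giving Y=1. Observed 0.
Test 1: faults giving observed 0 are {M1 stuck-at-1, M1 inverted output, M5 stuck-at-0, M5 inverted output}.
Test 2 (P=1, Q=1, R=0, S=1): fault-free M1=0, M2=1, M3=0, M4=0, M5=1 → 1; observed 1. Eliminates M5 stuck-at-0, M5 inverted output.
Test 3 (P=0, Q=1, R=0, S=0): fault-free M1=1, M2=1, M3=1, M4=1, M5=0 → 0; observed 1. Eliminates M1 stuck-at-1.
Only M1 inverted output is consistent with every test.

M1 inverted output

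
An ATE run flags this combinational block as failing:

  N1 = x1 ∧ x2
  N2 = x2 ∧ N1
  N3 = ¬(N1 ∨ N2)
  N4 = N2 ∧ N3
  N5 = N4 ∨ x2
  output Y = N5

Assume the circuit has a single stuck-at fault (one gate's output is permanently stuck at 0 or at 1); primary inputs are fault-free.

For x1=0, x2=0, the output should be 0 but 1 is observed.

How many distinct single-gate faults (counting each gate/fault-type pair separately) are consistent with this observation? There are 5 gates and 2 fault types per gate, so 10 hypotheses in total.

2

Fault-free: N1=0, N2=0, N3=1, N4=0, N5=0 → 0. Observed 1.
  N1 stuck-at-0: output 0 ✗
  N1 stuck-at-1: output 0 ✗
  N2 stuck-at-0: output 0 ✗
  N2 stuck-at-1: output 0 ✗
  N3 stuck-at-0: output 0 ✗
  N3 stuck-at-1: output 0 ✗
  N4 stuck-at-0: output 0 ✗
  N4 stuck-at-1: output 1 ✓
  N5 stuck-at-0: output 0 ✗
  N5 stuck-at-1: output 1 ✓
Consistent faults: {N4 stuck-at-1, N5 stuck-at-1} — 2 in all.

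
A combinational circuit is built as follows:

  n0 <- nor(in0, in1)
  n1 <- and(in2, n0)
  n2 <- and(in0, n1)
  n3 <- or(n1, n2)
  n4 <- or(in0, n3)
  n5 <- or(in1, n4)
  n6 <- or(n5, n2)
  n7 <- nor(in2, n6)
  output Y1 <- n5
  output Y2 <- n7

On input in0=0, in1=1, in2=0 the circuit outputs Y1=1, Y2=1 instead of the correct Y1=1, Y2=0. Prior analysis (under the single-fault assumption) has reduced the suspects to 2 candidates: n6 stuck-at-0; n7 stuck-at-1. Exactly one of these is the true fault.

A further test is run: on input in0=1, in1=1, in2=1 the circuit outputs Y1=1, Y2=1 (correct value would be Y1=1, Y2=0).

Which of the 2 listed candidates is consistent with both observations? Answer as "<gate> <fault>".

n7 stuck-at-1

Evaluate each candidate on input in0=1, in1=1, in2=1:
  n6 stuck-at-0: n0=0, n1=0, n2=0, n3=0, n4=1, n5=1, n6=0 [stuck-at-0], n7=0 → Y1=1, Y2=0 — eliminated
  n7 stuck-at-1: n0=0, n1=0, n2=0, n3=0, n4=1, n5=1, n6=1, n7=1 [stuck-at-1] → Y1=1, Y2=1 — matches
Only n7 stuck-at-1 reproduces the observed Y1=1, Y2=1.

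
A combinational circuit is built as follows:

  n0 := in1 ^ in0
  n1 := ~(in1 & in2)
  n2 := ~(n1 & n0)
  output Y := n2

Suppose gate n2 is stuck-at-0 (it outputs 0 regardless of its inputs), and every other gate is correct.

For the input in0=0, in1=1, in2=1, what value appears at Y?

0

Propagate with n2 forced: n0=1, n1=0, n2=0 [stuck-at-0].
So Y = 0. (Without the fault it would be 1.)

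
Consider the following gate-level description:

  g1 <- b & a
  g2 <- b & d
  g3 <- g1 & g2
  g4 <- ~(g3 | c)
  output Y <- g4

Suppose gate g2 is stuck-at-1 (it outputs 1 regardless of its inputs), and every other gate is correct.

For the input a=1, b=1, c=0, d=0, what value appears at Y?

0

Propagate with g2 forced: g1=1, g2=1 [stuck-at-1], g3=1, g4=0.
So Y = 0. (Without the fault it would be 1.)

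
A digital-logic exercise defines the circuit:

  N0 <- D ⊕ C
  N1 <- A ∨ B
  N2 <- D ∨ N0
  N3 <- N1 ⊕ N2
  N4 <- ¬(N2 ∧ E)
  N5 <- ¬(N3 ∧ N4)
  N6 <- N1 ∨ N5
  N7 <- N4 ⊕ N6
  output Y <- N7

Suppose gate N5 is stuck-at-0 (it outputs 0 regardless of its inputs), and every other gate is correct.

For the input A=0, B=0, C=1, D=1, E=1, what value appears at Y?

Propagate with N5 forced: N0=0, N1=0, N2=1, N3=1, N4=0, N5=0 [stuck-at-0], N6=0, N7=0.
So Y = 0. (Without the fault it would be 1.)

0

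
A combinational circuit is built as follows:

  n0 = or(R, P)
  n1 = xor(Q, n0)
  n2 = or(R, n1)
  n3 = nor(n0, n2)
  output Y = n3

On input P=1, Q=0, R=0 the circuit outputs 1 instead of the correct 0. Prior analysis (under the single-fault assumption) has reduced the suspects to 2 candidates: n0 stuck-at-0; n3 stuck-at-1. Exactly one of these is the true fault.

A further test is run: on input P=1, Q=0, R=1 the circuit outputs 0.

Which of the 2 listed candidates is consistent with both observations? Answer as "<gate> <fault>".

Evaluate each candidate on input P=1, Q=0, R=1:
  n0 stuck-at-0: n0=0 [stuck-at-0], n1=0, n2=1, n3=0 → 0 — matches
  n3 stuck-at-1: n0=1, n1=1, n2=1, n3=1 [stuck-at-1] → 1 — eliminated
Only n0 stuck-at-0 reproduces the observed 0.

n0 stuck-at-0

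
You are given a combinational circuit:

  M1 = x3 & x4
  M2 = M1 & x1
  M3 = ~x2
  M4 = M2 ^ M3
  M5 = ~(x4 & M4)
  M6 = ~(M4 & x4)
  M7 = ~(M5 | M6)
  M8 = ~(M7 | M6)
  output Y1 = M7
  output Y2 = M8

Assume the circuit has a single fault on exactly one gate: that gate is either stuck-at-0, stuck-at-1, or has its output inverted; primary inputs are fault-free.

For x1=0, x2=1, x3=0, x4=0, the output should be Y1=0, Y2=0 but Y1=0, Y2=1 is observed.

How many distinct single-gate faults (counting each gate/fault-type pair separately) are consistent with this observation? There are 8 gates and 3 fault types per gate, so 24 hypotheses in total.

4

Fault-free: M1=0, M2=0, M3=0, M4=0, M5=1, M6=1, M7=0, M8=0 → Y1=0, Y2=0. Observed Y1=0, Y2=1.
  M1: none of the 3 fault types match ✗
  M2: none of the 3 fault types match ✗
  M3: none of the 3 fault types match ✗
  M4: none of the 3 fault types match ✗
  M5: none of the 3 fault types match ✗
  M6: stuck-at-0, inverted output ✓; others ✗
  M7: none of the 3 fault types match ✗
  M8: stuck-at-1, inverted output ✓; others ✗
Consistent faults: {M6 stuck-at-0, M6 inverted output, M8 stuck-at-1, M8 inverted output} — 4 in all.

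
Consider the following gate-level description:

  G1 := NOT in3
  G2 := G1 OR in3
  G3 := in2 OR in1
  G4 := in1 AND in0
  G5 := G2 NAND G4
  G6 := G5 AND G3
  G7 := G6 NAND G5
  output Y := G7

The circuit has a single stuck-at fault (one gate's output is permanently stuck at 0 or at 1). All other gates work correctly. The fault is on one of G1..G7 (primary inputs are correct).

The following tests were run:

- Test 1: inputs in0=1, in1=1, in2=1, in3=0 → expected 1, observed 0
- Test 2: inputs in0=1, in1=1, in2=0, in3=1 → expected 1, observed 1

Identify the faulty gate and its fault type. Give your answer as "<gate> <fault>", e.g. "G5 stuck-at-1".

G1 stuck-at-0

Fault-free values for test 1 (in0=1, in1=1, in2=1, in3=0): G1=1, G2=1, G3=1, G4=1, G5=0, G6=0, G7=1, giving Y=1. Observed 0.
Test 1: faults giving observed 0 are {G1 stuck-at-0, G2 stuck-at-0, G4 stuck-at-0, G5 stuck-at-1, G7 stuck-at-0}.
Test 2 (in0=1, in1=1, in2=0, in3=1): fault-free G1=0, G2=1, G3=1, G4=1, G5=0, G6=0, G7=1 → 1; observed 1. Eliminates G2 stuck-at-0, G4 stuck-at-0, G5 stuck-at-1, G7 stuck-at-0.
Only G1 stuck-at-0 is consistent with every test.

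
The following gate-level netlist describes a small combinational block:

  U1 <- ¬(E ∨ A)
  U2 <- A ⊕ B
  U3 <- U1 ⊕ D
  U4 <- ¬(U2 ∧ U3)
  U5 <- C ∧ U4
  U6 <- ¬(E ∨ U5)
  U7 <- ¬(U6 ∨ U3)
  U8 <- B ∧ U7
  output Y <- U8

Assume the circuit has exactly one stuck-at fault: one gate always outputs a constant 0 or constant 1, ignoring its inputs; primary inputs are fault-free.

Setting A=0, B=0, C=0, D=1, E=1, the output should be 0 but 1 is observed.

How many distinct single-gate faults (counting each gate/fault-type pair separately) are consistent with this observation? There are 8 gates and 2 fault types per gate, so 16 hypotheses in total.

Fault-free: U1=0, U2=0, U3=1, U4=1, U5=0, U6=0, U7=0, U8=0 → 0. Observed 1.
  U1: none of the 2 fault types match ✗
  U2: none of the 2 fault types match ✗
  U3: none of the 2 fault types match ✗
  U4: none of the 2 fault types match ✗
  U5: none of the 2 fault types match ✗
  U6: none of the 2 fault types match ✗
  U7: none of the 2 fault types match ✗
  U8: stuck-at-1 ✓; others ✗
Consistent faults: {U8 stuck-at-1} — 1 in all.

1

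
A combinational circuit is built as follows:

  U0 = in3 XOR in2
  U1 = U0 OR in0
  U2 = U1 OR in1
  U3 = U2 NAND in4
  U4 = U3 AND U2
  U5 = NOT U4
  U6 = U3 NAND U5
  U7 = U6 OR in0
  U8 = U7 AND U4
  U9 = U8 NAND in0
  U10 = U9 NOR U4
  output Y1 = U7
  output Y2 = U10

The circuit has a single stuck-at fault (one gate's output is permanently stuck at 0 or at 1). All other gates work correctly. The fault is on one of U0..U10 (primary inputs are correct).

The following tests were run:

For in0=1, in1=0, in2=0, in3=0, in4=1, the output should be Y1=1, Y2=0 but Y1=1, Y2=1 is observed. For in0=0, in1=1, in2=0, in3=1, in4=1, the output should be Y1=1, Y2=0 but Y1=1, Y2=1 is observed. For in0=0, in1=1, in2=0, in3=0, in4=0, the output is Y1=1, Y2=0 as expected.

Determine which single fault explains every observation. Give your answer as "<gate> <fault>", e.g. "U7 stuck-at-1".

Fault-free values for test 1 (in0=1, in1=0, in2=0, in3=0, in4=1): U0=0, U1=1, U2=1, U3=0, U4=0, U5=1, U6=1, U7=1, U8=0, U9=1, U10=0, giving Y1=1, Y2=0. Observed Y1=1, Y2=1.
Test 1: faults giving observed Y1=1, Y2=1 are {U8 stuck-at-1, U9 stuck-at-0, U10 stuck-at-1}.
Test 2 (in0=0, in1=1, in2=0, in3=1, in4=1): fault-free U0=1, U1=1, U2=1, U3=0, U4=0, U5=1, U6=1, U7=1, U8=0, U9=1, U10=0 → Y1=1, Y2=0; observed Y1=1, Y2=1. Eliminates U8 stuck-at-1.
Test 3 (in0=0, in1=1, in2=0, in3=0, in4=0): fault-free U0=0, U1=0, U2=1, U3=1, U4=1, U5=0, U6=1, U7=1, U8=1, U9=1, U10=0 → Y1=1, Y2=0; observed Y1=1, Y2=0. Eliminates U10 stuck-at-1.
Only U9 stuck-at-0 is consistent with every test.

U9 stuck-at-0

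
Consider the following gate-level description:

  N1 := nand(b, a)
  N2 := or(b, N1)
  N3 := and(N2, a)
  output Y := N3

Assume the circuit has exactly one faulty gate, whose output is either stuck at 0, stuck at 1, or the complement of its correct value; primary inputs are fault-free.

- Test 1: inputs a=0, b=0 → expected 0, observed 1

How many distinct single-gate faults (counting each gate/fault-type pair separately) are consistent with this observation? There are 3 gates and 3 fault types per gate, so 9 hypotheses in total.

2

Fault-free: N1=1, N2=1, N3=0 → 0. Observed 1.
  N1 stuck-at-0: output 0 ✗
  N1 stuck-at-1: output 0 ✗
  N1 inverted output: output 0 ✗
  N2 stuck-at-0: output 0 ✗
  N2 stuck-at-1: output 0 ✗
  N2 inverted output: output 0 ✗
  N3 stuck-at-0: output 0 ✗
  N3 stuck-at-1: output 1 ✓
  N3 inverted output: output 1 ✓
Consistent faults: {N3 stuck-at-1, N3 inverted output} — 2 in all.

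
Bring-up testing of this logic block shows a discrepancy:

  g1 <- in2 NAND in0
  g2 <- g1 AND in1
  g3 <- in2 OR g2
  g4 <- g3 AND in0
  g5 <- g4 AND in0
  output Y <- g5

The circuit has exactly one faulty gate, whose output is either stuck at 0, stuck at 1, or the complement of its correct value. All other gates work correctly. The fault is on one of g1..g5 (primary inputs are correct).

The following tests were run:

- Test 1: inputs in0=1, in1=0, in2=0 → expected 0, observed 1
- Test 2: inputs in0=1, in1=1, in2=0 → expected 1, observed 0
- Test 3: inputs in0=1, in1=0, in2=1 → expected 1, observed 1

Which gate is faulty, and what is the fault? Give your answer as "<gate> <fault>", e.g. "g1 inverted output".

Fault-free values for test 1 (in0=1, in1=0, in2=0): g1=1, g2=0, g3=0, g4=0, g5=0, giving Y=0. Observed 1.
Test 1: faults giving observed 1 are {g2 stuck-at-1, g2 inverted output, g3 stuck-at-1, g3 inverted output, g4 stuck-at-1, g4 inverted output, g5 stuck-at-1, g5 inverted output}.
Test 2 (in0=1, in1=1, in2=0): fault-free g1=1, g2=1, g3=1, g4=1, g5=1 → 1; observed 0. Eliminates g2 stuck-at-1, g3 stuck-at-1, g4 stuck-at-1, g5 stuck-at-1.
Test 3 (in0=1, in1=0, in2=1): fault-free g1=0, g2=0, g3=1, g4=1, g5=1 → 1; observed 1. Eliminates g3 inverted output, g4 inverted output, g5 inverted output.
Only g2 inverted output is consistent with every test.

g2 inverted output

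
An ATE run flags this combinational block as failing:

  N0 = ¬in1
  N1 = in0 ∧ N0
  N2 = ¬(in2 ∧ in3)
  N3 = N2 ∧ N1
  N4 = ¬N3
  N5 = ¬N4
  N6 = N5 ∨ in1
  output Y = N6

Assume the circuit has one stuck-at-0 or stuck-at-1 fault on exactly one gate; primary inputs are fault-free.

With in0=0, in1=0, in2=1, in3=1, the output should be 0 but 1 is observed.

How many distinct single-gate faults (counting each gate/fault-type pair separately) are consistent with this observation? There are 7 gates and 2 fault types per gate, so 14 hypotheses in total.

Fault-free: N0=1, N1=0, N2=0, N3=0, N4=1, N5=0, N6=0 → 0. Observed 1.
  N0 stuck-at-0: output 0 ✗
  N0 stuck-at-1: output 0 ✗
  N1 stuck-at-0: output 0 ✗
  N1 stuck-at-1: output 0 ✗
  N2 stuck-at-0: output 0 ✗
  N2 stuck-at-1: output 0 ✗
  N3 stuck-at-0: output 0 ✗
  N3 stuck-at-1: output 1 ✓
  N4 stuck-at-0: output 1 ✓
  N4 stuck-at-1: output 0 ✗
  N5 stuck-at-0: output 0 ✗
  N5 stuck-at-1: output 1 ✓
  N6 stuck-at-0: output 0 ✗
  N6 stuck-at-1: output 1 ✓
Consistent faults: {N3 stuck-at-1, N4 stuck-at-0, N5 stuck-at-1, N6 stuck-at-1} — 4 in all.

4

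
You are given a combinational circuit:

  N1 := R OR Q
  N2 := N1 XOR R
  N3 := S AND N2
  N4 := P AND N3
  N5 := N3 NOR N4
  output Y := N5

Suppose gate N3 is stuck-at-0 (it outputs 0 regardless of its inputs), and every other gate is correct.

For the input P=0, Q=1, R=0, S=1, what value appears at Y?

1

Propagate with N3 forced: N1=1, N2=1, N3=0 [stuck-at-0], N4=0, N5=1.
So Y = 1. (Without the fault it would be 0.)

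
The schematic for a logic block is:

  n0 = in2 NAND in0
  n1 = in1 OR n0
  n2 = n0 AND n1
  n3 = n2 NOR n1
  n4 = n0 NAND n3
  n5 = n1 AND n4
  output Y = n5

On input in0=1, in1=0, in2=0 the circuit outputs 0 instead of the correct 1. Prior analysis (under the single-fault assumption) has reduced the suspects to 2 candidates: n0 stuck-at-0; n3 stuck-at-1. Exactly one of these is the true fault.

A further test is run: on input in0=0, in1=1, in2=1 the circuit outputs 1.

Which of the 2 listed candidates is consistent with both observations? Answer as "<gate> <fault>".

Evaluate each candidate on input in0=0, in1=1, in2=1:
  n0 stuck-at-0: n0=0 [stuck-at-0], n1=1, n2=0, n3=0, n4=1, n5=1 → 1 — matches
  n3 stuck-at-1: n0=1, n1=1, n2=1, n3=1 [stuck-at-1], n4=0, n5=0 → 0 — eliminated
Only n0 stuck-at-0 reproduces the observed 1.

n0 stuck-at-0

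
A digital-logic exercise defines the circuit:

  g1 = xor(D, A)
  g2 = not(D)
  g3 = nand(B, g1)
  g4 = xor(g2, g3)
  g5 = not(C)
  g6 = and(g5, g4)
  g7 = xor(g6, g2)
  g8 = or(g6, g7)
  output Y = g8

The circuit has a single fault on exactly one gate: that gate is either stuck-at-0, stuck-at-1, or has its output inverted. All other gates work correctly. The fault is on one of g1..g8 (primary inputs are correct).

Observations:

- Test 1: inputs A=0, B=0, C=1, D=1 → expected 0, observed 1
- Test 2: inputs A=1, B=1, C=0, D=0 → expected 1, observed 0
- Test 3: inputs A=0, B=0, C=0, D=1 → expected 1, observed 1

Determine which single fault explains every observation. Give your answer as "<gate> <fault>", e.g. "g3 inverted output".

Fault-free values for test 1 (A=0, B=0, C=1, D=1): g1=1, g2=0, g3=1, g4=1, g5=0, g6=0, g7=0, g8=0, giving Y=0. Observed 1.
Test 1: faults giving observed 1 are {g2 stuck-at-1, g2 inverted output, g5 stuck-at-1, g5 inverted output, g6 stuck-at-1, g6 inverted output, g7 stuck-at-1, g7 inverted output, g8 stuck-at-1, g8 inverted output}.
Test 2 (A=1, B=1, C=0, D=0): fault-free g1=1, g2=1, g3=0, g4=1, g5=1, g6=1, g7=0, g8=1 → 1; observed 0. Eliminates g2 stuck-at-1, g5 stuck-at-1, g5 inverted output, g6 stuck-at-1, g6 inverted output, g7 stuck-at-1, g7 inverted output, g8 stuck-at-1.
Test 3 (A=0, B=0, C=0, D=1): fault-free g1=1, g2=0, g3=1, g4=1, g5=1, g6=1, g7=1, g8=1 → 1; observed 1. Eliminates g8 inverted output.
Only g2 inverted output is consistent with every test.

g2 inverted output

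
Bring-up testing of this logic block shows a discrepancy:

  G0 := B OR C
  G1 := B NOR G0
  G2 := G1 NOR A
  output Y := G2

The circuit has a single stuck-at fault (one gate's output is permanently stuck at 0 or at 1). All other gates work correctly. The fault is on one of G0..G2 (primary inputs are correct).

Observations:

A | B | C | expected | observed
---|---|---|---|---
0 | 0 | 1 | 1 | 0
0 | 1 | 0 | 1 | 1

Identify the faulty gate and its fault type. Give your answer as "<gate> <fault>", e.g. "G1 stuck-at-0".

Fault-free values for test 1 (A=0, B=0, C=1): G0=1, G1=0, G2=1, giving Y=1. Observed 0.
Test 1: faults giving observed 0 are {G0 stuck-at-0, G1 stuck-at-1, G2 stuck-at-0}.
Test 2 (A=0, B=1, C=0): fault-free G0=1, G1=0, G2=1 → 1; observed 1. Eliminates G1 stuck-at-1, G2 stuck-at-0.
Only G0 stuck-at-0 is consistent with every test.

G0 stuck-at-0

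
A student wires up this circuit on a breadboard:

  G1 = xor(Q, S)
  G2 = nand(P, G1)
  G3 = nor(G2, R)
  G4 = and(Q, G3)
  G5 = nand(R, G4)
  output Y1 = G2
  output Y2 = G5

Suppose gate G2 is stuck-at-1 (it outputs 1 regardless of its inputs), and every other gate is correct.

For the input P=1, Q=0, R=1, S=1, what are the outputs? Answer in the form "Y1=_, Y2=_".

Y1=1, Y2=1

Propagate with G2 forced: G1=1, G2=1 [stuck-at-1], G3=0, G4=0, G5=1.
So the outputs are Y1=1, Y2=1. (Without the fault they would be Y1=0, Y2=1.)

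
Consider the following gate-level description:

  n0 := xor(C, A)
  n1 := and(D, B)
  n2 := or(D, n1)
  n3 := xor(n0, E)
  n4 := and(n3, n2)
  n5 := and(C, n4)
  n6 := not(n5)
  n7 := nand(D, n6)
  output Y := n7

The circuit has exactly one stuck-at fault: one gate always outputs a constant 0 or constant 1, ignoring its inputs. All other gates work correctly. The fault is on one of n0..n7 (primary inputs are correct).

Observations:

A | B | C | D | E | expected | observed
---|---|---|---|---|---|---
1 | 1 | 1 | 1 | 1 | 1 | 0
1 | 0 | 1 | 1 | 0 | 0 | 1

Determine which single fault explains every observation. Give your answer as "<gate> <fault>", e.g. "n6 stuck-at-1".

n0 stuck-at-1

Fault-free values for test 1 (A=1, B=1, C=1, D=1, E=1): n0=0, n1=1, n2=1, n3=1, n4=1, n5=1, n6=0, n7=1, giving Y=1. Observed 0.
Test 1: faults giving observed 0 are {n0 stuck-at-1, n2 stuck-at-0, n3 stuck-at-0, n4 stuck-at-0, n5 stuck-at-0, n6 stuck-at-1, n7 stuck-at-0}.
Test 2 (A=1, B=0, C=1, D=1, E=0): fault-free n0=0, n1=0, n2=1, n3=0, n4=0, n5=0, n6=1, n7=0 → 0; observed 1. Eliminates n2 stuck-at-0, n3 stuck-at-0, n4 stuck-at-0, n5 stuck-at-0, n6 stuck-at-1, n7 stuck-at-0.
Only n0 stuck-at-1 is consistent with every test.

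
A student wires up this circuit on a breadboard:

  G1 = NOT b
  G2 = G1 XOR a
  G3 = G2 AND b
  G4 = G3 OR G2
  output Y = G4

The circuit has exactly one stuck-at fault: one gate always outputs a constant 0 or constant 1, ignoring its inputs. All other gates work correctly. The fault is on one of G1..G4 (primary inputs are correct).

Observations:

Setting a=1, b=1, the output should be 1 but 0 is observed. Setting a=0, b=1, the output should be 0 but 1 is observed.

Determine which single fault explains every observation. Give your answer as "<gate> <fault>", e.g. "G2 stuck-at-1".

G1 stuck-at-1

Fault-free values for test 1 (a=1, b=1): G1=0, G2=1, G3=1, G4=1, giving Y=1. Observed 0.
Test 1: faults giving observed 0 are {G1 stuck-at-1, G2 stuck-at-0, G4 stuck-at-0}.
Test 2 (a=0, b=1): fault-free G1=0, G2=0, G3=0, G4=0 → 0; observed 1. Eliminates G2 stuck-at-0, G4 stuck-at-0.
Only G1 stuck-at-1 is consistent with every test.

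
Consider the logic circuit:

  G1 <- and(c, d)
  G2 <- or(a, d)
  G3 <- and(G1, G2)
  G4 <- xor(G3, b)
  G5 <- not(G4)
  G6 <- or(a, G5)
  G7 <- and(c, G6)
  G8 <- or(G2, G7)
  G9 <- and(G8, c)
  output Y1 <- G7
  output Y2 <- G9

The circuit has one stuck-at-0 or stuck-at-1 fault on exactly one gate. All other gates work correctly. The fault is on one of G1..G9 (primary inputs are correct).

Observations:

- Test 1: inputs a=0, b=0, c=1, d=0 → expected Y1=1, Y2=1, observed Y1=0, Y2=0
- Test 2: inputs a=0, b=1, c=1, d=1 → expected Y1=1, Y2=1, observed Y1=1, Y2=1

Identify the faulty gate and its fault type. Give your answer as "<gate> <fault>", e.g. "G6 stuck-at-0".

G3 stuck-at-1

Fault-free values for test 1 (a=0, b=0, c=1, d=0): G1=0, G2=0, G3=0, G4=0, G5=1, G6=1, G7=1, G8=1, G9=1, giving Y1=1, Y2=1. Observed Y1=0, Y2=0.
Test 1: faults giving observed Y1=0, Y2=0 are {G3 stuck-at-1, G4 stuck-at-1, G5 stuck-at-0, G6 stuck-at-0, G7 stuck-at-0}.
Test 2 (a=0, b=1, c=1, d=1): fault-free G1=1, G2=1, G3=1, G4=0, G5=1, G6=1, G7=1, G8=1, G9=1 → Y1=1, Y2=1; observed Y1=1, Y2=1. Eliminates G4 stuck-at-1, G5 stuck-at-0, G6 stuck-at-0, G7 stuck-at-0.
Only G3 stuck-at-1 is consistent with every test.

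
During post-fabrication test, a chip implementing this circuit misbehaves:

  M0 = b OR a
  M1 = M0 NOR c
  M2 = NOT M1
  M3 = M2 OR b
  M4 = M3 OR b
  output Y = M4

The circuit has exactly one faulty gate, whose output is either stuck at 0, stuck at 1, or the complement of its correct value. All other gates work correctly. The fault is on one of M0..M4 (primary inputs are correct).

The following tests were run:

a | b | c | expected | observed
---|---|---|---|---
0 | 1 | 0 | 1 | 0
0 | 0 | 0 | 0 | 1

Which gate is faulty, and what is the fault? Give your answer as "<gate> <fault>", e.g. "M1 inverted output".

M4 inverted output

Fault-free values for test 1 (a=0, b=1, c=0): M0=1, M1=0, M2=1, M3=1, M4=1, giving Y=1. Observed 0.
Test 1: faults giving observed 0 are {M4 stuck-at-0, M4 inverted output}.
Test 2 (a=0, b=0, c=0): fault-free M0=0, M1=1, M2=0, M3=0, M4=0 → 0; observed 1. Eliminates M4 stuck-at-0.
Only M4 inverted output is consistent with every test.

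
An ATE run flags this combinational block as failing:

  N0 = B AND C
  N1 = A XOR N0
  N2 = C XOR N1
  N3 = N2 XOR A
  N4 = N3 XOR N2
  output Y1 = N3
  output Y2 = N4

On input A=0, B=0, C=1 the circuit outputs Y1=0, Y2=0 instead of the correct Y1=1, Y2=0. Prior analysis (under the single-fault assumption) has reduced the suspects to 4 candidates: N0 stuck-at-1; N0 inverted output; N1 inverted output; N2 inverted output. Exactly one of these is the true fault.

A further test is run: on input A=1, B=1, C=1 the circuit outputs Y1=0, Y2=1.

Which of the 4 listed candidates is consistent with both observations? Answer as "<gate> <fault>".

N0 stuck-at-1

Evaluate each candidate on input A=1, B=1, C=1:
  N0 stuck-at-1: N0=1 [stuck-at-1], N1=0, N2=1, N3=0, N4=1 → Y1=0, Y2=1 — matches
  N0 inverted output: N0=0 [inverted output], N1=1, N2=0, N3=1, N4=1 → Y1=1, Y2=1 — eliminated
  N1 inverted output: N0=1, N1=1 [inverted output], N2=0, N3=1, N4=1 → Y1=1, Y2=1 — eliminated
  N2 inverted output: N0=1, N1=0, N2=0 [inverted output], N3=1, N4=1 → Y1=1, Y2=1 — eliminated
Only N0 stuck-at-1 reproduces the observed Y1=0, Y2=1.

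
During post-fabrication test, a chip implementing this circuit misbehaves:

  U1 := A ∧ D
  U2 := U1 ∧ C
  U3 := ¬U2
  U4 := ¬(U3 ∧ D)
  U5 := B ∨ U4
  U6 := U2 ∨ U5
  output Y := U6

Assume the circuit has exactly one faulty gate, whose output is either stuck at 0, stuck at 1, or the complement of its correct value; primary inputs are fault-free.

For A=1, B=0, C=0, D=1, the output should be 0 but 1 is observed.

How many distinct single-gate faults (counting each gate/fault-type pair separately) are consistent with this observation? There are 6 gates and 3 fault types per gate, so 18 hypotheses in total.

10

Fault-free: U1=1, U2=0, U3=1, U4=0, U5=0, U6=0 → 0. Observed 1.
  U1: none of the 3 fault types match ✗
  U2: stuck-at-1, inverted output ✓; others ✗
  U3: stuck-at-0, inverted output ✓; others ✗
  U4: stuck-at-1, inverted output ✓; others ✗
  U5: stuck-at-1, inverted output ✓; others ✗
  U6: stuck-at-1, inverted output ✓; others ✗
Consistent faults: {U2 stuck-at-1, U2 inverted output, U3 stuck-at-0, U3 inverted output, U4 stuck-at-1, U4 inverted output, U5 stuck-at-1, U5 inverted output, U6 stuck-at-1, U6 inverted output} — 10 in all.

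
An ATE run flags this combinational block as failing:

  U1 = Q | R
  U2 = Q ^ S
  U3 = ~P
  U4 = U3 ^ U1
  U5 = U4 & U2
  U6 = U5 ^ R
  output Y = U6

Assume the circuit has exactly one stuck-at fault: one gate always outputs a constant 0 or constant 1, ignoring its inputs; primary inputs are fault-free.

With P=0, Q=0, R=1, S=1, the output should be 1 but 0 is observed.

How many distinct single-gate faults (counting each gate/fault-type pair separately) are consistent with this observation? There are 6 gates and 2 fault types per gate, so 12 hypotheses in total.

5

Fault-free: U1=1, U2=1, U3=1, U4=0, U5=0, U6=1 → 1. Observed 0.
  U1 stuck-at-0: output 0 ✓
  U1 stuck-at-1: output 1 ✗
  U2 stuck-at-0: output 1 ✗
  U2 stuck-at-1: output 1 ✗
  U3 stuck-at-0: output 0 ✓
  U3 stuck-at-1: output 1 ✗
  U4 stuck-at-0: output 1 ✗
  U4 stuck-at-1: output 0 ✓
  U5 stuck-at-0: output 1 ✗
  U5 stuck-at-1: output 0 ✓
  U6 stuck-at-0: output 0 ✓
  U6 stuck-at-1: output 1 ✗
Consistent faults: {U1 stuck-at-0, U3 stuck-at-0, U4 stuck-at-1, U5 stuck-at-1, U6 stuck-at-0} — 5 in all.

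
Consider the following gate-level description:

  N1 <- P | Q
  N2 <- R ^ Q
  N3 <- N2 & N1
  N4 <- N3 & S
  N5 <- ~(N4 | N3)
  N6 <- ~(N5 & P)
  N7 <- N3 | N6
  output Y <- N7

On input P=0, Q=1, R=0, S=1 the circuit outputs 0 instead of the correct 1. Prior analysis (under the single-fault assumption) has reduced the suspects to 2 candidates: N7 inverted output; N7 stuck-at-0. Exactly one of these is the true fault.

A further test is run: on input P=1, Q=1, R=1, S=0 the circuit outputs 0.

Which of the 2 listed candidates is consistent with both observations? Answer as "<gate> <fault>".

N7 stuck-at-0

Evaluate each candidate on input P=1, Q=1, R=1, S=0:
  N7 inverted output: N1=1, N2=0, N3=0, N4=0, N5=1, N6=0, N7=1 [inverted output] → 1 — eliminated
  N7 stuck-at-0: N1=1, N2=0, N3=0, N4=0, N5=1, N6=0, N7=0 [stuck-at-0] → 0 — matches
Only N7 stuck-at-0 reproduces the observed 0.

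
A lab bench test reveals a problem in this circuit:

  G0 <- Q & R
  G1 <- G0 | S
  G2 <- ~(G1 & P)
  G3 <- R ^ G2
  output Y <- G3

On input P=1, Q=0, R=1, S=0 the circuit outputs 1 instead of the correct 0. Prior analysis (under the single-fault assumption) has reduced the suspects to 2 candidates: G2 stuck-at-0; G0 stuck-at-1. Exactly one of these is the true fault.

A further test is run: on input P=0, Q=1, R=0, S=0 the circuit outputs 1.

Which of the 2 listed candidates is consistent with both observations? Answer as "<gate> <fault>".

Evaluate each candidate on input P=0, Q=1, R=0, S=0:
  G2 stuck-at-0: G0=0, G1=0, G2=0 [stuck-at-0], G3=0 → 0 — eliminated
  G0 stuck-at-1: G0=1 [stuck-at-1], G1=1, G2=1, G3=1 → 1 — matches
Only G0 stuck-at-1 reproduces the observed 1.

G0 stuck-at-1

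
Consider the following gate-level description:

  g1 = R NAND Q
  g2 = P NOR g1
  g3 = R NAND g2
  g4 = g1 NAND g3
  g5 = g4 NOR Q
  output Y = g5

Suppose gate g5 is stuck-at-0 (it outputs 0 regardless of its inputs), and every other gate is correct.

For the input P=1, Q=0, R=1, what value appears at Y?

Propagate with g5 forced: g1=1, g2=0, g3=1, g4=0, g5=0 [stuck-at-0].
So Y = 0. (Without the fault it would be 1.)

0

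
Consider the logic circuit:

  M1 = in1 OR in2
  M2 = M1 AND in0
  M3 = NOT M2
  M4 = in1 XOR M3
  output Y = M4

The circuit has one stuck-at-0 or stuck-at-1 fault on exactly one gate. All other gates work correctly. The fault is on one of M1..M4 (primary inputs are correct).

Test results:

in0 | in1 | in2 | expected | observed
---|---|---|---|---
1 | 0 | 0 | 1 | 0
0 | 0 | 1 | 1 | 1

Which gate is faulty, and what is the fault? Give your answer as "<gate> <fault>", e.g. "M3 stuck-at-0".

Fault-free values for test 1 (in0=1, in1=0, in2=0): M1=0, M2=0, M3=1, M4=1, giving Y=1. Observed 0.
Test 1: faults giving observed 0 are {M1 stuck-at-1, M2 stuck-at-1, M3 stuck-at-0, M4 stuck-at-0}.
Test 2 (in0=0, in1=0, in2=1): fault-free M1=1, M2=0, M3=1, M4=1 → 1; observed 1. Eliminates M2 stuck-at-1, M3 stuck-at-0, M4 stuck-at-0.
Only M1 stuck-at-1 is consistent with every test.

M1 stuck-at-1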